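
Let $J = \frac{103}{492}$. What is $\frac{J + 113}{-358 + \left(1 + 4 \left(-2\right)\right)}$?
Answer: $- \frac{763}{2460} \approx -0.31016$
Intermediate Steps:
$J = \frac{103}{492}$ ($J = 103 \cdot \frac{1}{492} = \frac{103}{492} \approx 0.20935$)
$\frac{J + 113}{-358 + \left(1 + 4 \left(-2\right)\right)} = \frac{\frac{103}{492} + 113}{-358 + \left(1 + 4 \left(-2\right)\right)} = \frac{55699}{492 \left(-358 + \left(1 - 8\right)\right)} = \frac{55699}{492 \left(-358 - 7\right)} = \frac{55699}{492 \left(-365\right)} = \frac{55699}{492} \left(- \frac{1}{365}\right) = - \frac{763}{2460}$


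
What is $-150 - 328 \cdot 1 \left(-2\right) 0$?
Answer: $-150$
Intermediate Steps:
$-150 - 328 \cdot 1 \left(-2\right) 0 = -150 - 328 \left(\left(-2\right) 0\right) = -150 - 0 = -150 + 0 = -150$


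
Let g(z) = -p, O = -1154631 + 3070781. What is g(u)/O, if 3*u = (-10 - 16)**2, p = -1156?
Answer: 578/958075 ≈ 0.00060329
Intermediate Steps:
u = 676/3 (u = (-10 - 16)**2/3 = (1/3)*(-26)**2 = (1/3)*676 = 676/3 ≈ 225.33)
O = 1916150
g(z) = 1156 (g(z) = -1*(-1156) = 1156)
g(u)/O = 1156/1916150 = 1156*(1/1916150) = 578/958075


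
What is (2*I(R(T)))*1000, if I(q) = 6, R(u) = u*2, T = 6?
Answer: 12000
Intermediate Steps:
R(u) = 2*u
(2*I(R(T)))*1000 = (2*6)*1000 = 12*1000 = 12000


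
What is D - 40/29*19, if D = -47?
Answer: -2123/29 ≈ -73.207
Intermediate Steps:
D - 40/29*19 = -47 - 40/29*19 = -47 - 760/29 = -2123/29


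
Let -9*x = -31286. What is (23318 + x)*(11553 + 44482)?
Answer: 13512728180/9 ≈ 1.5014e+9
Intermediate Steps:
x = 31286/9 (x = -1/9*(-31286) = 31286/9 ≈ 3476.2)
(23318 + x)*(11553 + 44482) = (23318 + 31286/9)*(11553 + 44482) = (241148/9)*56035 = 13512728180/9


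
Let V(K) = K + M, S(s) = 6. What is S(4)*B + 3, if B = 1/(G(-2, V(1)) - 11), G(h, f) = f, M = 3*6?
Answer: 15/4 ≈ 3.7500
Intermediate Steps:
M = 18
V(K) = 18 + K (V(K) = K + 18 = 18 + K)
B = 1/8 (B = 1/((18 + 1) - 11) = 1/(19 - 11) = 1/8 ≈ 0.12500)
S(4)*B + 3 = 6*(1/8) + 3 = 3/4 + 3 = 15/4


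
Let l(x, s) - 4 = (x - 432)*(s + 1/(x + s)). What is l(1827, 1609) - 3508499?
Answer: -4342896445/3436 ≈ -1.2639e+6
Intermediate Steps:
l(x, s) = 4 + (-432 + x)*(s + 1/(s + x)) (l(x, s) = 4 + (x - 432)*(s + 1/(x + s)) = 4 + (-432 + x)*(s + 1/(s + x)))
l(1827, 1609) - 3508499 = (-432 - 432*1609**2 + 4*1609 + 5*1827 + 1609*1827**2 + 1827*1609**2 - 432*1609*1827)/(1609 + 1827) - 3508499 = (-432 - 432*2588881 + 6436 + 9135 + 1609*3337929 + 1827*2588881 - 1269925776)/3436 - 3508499 = (-432 - 1118396592 + 6436 + 9135 + 5370727761 + 4729885587 - 1269925776)/3436 - 3508499 = (1/3436)*7712306119 - 3508499 = 7712306119/3436 - 3508499 = -4342896445/3436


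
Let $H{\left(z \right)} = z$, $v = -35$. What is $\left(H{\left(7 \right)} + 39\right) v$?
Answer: $-1610$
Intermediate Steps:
$\left(H{\left(7 \right)} + 39\right) v = \left(7 + 39\right) \left(-35\right) = 46 \left(-35\right) = -1610$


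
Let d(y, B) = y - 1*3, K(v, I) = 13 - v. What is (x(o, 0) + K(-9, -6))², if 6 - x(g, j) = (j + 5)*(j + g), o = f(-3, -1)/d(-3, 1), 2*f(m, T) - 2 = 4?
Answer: 3721/4 ≈ 930.25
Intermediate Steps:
f(m, T) = 3 (f(m, T) = 1 + (½)*4 = 1 + 2 = 3)
d(y, B) = -3 + y (d(y, B) = y - 3 = -3 + y)
o = -½ (o = 3/(-3 - 3) = 3/(-6) = 3*(-⅙) = -½ ≈ -0.50000)
x(g, j) = 6 - (5 + j)*(g + j) (x(g, j) = 6 - (j + 5)*(j + g) = 6 - (5 + j)*(g + j))
(x(o, 0) + K(-9, -6))² = ((6 - 1*0² - 5*(-½) - 5*0 - 1*(-½)*0) + (13 - 1*(-9)))² = ((6 - 1*0 + 5/2 + 0 + 0) + (13 + 9))² = ((6 + 0 + 5/2 + 0 + 0) + 22)² = (17/2 + 22)² = (61/2)² = 3721/4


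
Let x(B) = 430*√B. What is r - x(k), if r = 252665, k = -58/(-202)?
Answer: 252665 - 430*√2929/101 ≈ 2.5243e+5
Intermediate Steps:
k = 29/101 (k = -58*(-1/202) = 29/101 ≈ 0.28713)
r - x(k) = 252665 - 430*√(29/101) = 252665 - 430*√2929/101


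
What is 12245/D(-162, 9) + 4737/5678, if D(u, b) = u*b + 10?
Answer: -31333967/4110872 ≈ -7.6222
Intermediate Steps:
D(u, b) = 10 + b*u (D(u, b) = b*u + 10 = 10 + b*u)
12245/D(-162, 9) + 4737/5678 = 12245/(10 + 9*(-162)) + 4737/5678 = 12245/(10 - 1458) + 4737*(1/5678) = 12245/(-1448) + 4737/5678 = 12245*(-1/1448) + 4737/5678 = -12245/1448 + 4737/5678 = -31333967/4110872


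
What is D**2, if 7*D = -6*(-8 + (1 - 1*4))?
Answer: 4356/49 ≈ 88.898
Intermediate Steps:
D = 66/7 (D = (-6*(-8 + (1 - 1*4)))/7 = (-6*(-8 + (1 - 4)))/7 = (-6*(-8 - 3))/7 = (-6*(-11))/7 = (1/7)*66 = 66/7 ≈ 9.4286)
D**2 = (66/7)**2 = 4356/49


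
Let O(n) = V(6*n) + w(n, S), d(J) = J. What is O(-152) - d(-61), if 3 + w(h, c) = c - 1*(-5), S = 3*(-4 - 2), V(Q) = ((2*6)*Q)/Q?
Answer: 57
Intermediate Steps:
V(Q) = 12 (V(Q) = (12*Q)/Q = 12)
S = -18 (S = 3*(-6) = -18)
w(h, c) = 2 + c (w(h, c) = -3 + (c - 1*(-5)) = -3 + (c + 5) = -3 + (5 + c) = 2 + c)
O(n) = -4 (O(n) = 12 + (2 - 18) = 12 - 16 = -4)
O(-152) - d(-61) = -4 - 1*(-61) = -4 + 61 = 57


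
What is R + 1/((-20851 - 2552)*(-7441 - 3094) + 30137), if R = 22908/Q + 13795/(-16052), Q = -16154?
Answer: -36405405442400331/15984843674053484 ≈ -2.2775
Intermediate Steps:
R = -295281823/129652004 (R = 22908/(-16154) + 13795/(-16052) = 22908*(-1/16154) + 13795*(-1/16052) = -11454/8077 - 13795/16052 = -295281823/129652004 ≈ -2.2775)
R + 1/((-20851 - 2552)*(-7441 - 3094) + 30137) = -295281823/129652004 + 1/((-20851 - 2552)*(-7441 - 3094) + 30137) = -295281823/129652004 + 1/(-23403*(-10535) + 30137) = -295281823/129652004 + 1/(246550605 + 30137) = -295281823/129652004 + 1/246580742 = -36405405442400331/15984843674053484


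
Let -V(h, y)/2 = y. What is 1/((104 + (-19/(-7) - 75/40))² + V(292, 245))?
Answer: 3136/32932001 ≈ 9.5227e-5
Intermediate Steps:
V(h, y) = -2*y
1/((104 + (-19/(-7) - 75/40))² + V(292, 245)) = 1/((104 + (-19/(-7) - 75/40))² - 2*245) = 1/((104 + (-19*(-⅐) - 75*1/40))² - 490) = 1/((104 + (19/7 - 15/8))² - 490) = 1/((104 + 47/56)² - 490) = 1/((5871/56)² - 490) = 1/(34468641/3136 - 490) = 1/(32932001/3136) = 3136/32932001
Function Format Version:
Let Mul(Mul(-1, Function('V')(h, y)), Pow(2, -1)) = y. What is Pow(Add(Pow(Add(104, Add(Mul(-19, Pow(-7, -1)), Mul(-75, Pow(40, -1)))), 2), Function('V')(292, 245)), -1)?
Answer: Rational(3136, 32932001) ≈ 9.5227e-5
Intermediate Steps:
Function('V')(h, y) = Mul(-2, y)
Pow(Add(Pow(Add(104, Add(Mul(-19, Pow(-7, -1)), Mul(-75, Pow(40, -1)))), 2), Function('V')(292, 245)), -1) = Pow(Add(Pow(Add(104, Add(Mul(-19, Pow(-7, -1)), Mul(-75, Pow(40, -1)))), 2), Mul(-2, 245)), -1) = Pow(Add(Pow(Add(104, Add(Mul(-19, Rational(-1, 7)), Mul(-75, Rational(1, 40)))), 2), -490), -1) = Pow(Add(Pow(Add(104, Add(Rational(19, 7), Rational(-15, 8))), 2), -490), -1) = Pow(Add(Pow(Add(104, Rational(47, 56)), 2), -490), -1) = Pow(Add(Pow(Rational(5871, 56), 2), -490), -1) = Pow(Add(Rational(34468641, 3136), -490), -1) = Pow(Rational(32932001, 3136), -1) = Rational(3136, 32932001)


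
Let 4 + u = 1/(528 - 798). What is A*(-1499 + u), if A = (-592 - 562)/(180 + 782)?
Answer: 234152947/129870 ≈ 1803.0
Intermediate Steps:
A = -577/481 (A = -1154/962 = -1154*1/962 = -577/481 ≈ -1.1996)
u = -1081/270 (u = -4 + 1/(528 - 798) = -4 + 1/(-270) = -4 - 1/270 = -1081/270 ≈ -4.0037)
A*(-1499 + u) = -577*(-1499 - 1081/270)/481 = -577/481*(-405811/270) = 234152947/129870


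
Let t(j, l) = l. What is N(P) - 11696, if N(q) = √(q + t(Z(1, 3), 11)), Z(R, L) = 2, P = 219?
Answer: -11696 + √230 ≈ -11681.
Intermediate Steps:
N(q) = √(11 + q) (N(q) = √(q + 11) = √(11 + q))
N(P) - 11696 = √(11 + 219) - 11696 = √230 - 11696 = -11696 + √230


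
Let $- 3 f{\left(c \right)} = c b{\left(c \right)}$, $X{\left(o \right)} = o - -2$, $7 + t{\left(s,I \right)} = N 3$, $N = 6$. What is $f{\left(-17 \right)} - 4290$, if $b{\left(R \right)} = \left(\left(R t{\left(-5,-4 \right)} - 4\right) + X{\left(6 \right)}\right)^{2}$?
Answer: $185481$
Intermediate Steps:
$t{\left(s,I \right)} = 11$ ($t{\left(s,I \right)} = -7 + 6 \cdot 3 = -7 + 18 = 11$)
$X{\left(o \right)} = 2 + o$ ($X{\left(o \right)} = o + 2 = 2 + o$)
$b{\left(R \right)} = \left(4 + 11 R\right)^{2}$ ($b{\left(R \right)} = \left(\left(R 11 - 4\right) + \left(2 + 6\right)\right)^{2} = \left(\left(11 R - 4\right) + 8\right)^{2} = \left(\left(-4 + 11 R\right) + 8\right)^{2} = \left(4 + 11 R\right)^{2}$)
$f{\left(c \right)} = - \frac{c \left(4 + 11 c\right)^{2}}{3}$
$f{\left(-17 \right)} - 4290 = \left(- \frac{1}{3}\right) \left(-17\right) \left(4 + 11 \left(-17\right)\right)^{2} - 4290 = \left(- \frac{1}{3}\right) \left(-17\right) \left(4 - 187\right)^{2} - 4290 = \left(- \frac{1}{3}\right) \left(-17\right) \left(-183\right)^{2} - 4290 = \left(- \frac{1}{3}\right) \left(-17\right) 33489 - 4290 = 189771 - 4290 = 185481$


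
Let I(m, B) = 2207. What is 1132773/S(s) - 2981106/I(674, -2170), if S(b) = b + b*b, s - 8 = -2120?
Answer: -4429519451927/3279919808 ≈ -1350.5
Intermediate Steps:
s = -2112 (s = 8 - 2120 = -2112)
S(b) = b + b**2
1132773/S(s) - 2981106/I(674, -2170) = 1132773/((-2112*(1 - 2112))) - 2981106/2207 = 1132773/((-2112*(-2111))) - 2981106*1/2207 = 1132773/4458432 - 2981106/2207 = 1132773*(1/4458432) - 2981106/2207 = 377591/1486144 - 2981106/2207 = -4429519451927/3279919808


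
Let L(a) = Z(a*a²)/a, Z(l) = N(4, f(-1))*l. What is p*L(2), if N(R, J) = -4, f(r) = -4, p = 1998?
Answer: -31968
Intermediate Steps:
Z(l) = -4*l
L(a) = -4*a² (L(a) = (-4*a*a²)/a = (-4*a³)/a = -4*a²)
p*L(2) = 1998*(-4*2²) = 1998*(-4*4) = 1998*(-16) = -31968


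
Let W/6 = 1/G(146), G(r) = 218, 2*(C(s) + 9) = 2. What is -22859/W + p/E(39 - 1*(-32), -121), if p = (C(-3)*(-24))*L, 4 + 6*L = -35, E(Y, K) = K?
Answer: -301483607/363 ≈ -8.3053e+5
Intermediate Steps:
L = -13/2 (L = -⅔ + (⅙)*(-35) = -⅔ - 35/6 = -13/2 ≈ -6.5000)
C(s) = -8 (C(s) = -9 + (½)*2 = -9 + 1 = -8)
p = -1248 (p = -8*(-24)*(-13/2) = 192*(-13/2) = -1248)
W = 3/109 (W = 6/218 = 6*(1/218) = 3/109 ≈ 0.027523)
-22859/W + p/E(39 - 1*(-32), -121) = -22859/3/109 - 1248/(-121) = -22859*109/3 - 1248*(-1/121) = -2491631/3 + 1248/121 = -301483607/363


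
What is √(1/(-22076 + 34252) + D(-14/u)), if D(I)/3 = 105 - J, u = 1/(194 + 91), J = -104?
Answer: √5809742633/3044 ≈ 25.040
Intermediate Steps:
u = 1/285 ≈ 0.0035088
D(I) = 627 (D(I) = 3*(105 - 1*(-104)) = 3*(105 + 104) = 3*209 = 627)
√(1/(-22076 + 34252) + D(-14/u)) = √(1/(-22076 + 34252) + 627) = √(1/12176 + 627) = √(7634353/12176) = √5809742633/3044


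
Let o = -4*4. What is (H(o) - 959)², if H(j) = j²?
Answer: 494209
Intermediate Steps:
o = -16
(H(o) - 959)² = ((-16)² - 959)² = (256 - 959)² = (-703)² = 494209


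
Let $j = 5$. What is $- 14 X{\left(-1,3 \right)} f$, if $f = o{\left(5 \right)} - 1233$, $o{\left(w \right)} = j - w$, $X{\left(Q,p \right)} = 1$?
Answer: $17262$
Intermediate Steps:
$o{\left(w \right)} = 5 - w$
$f = -1233$ ($f = \left(5 - 5\right) - 1233 = 0 - 1233 = -1233$)
$- 14 X{\left(-1,3 \right)} f = \left(-14\right) 1 \left(-1233\right) = \left(-14\right) \left(-1233\right) = 17262$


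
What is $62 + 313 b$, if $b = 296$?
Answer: $92710$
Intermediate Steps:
$62 + 313 b = 62 + 313 \cdot 296 = 62 + 92648 = 92710$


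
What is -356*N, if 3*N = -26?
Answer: 9256/3 ≈ 3085.3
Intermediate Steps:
N = -26/3 (N = (⅓)*(-26) = -26/3 ≈ -8.6667)
-356*N = -356*(-26/3) = 9256/3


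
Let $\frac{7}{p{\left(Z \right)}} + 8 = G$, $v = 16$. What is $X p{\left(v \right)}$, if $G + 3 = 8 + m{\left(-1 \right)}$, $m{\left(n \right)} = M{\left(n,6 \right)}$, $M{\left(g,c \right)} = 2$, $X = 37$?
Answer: $-259$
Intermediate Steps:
$m{\left(n \right)} = 2$
$G = 7$ ($G = -3 + \left(8 + 2\right) = -3 + 10 = 7$)
$p{\left(Z \right)} = -7$ ($p{\left(Z \right)} = \frac{7}{-8 + 7} = \frac{7}{-1} = 7 \left(-1\right) = -7$)
$X p{\left(v \right)} = 37 \left(-7\right) = -259$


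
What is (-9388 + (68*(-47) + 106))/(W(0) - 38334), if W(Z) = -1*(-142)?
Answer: 6239/19096 ≈ 0.32672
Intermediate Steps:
W(Z) = 142
(-9388 + (68*(-47) + 106))/(W(0) - 38334) = (-9388 + (68*(-47) + 106))/(142 - 38334) = (-9388 + (-3196 + 106))/(-38192) = (-9388 - 3090)*(-1/38192) = -12478*(-1/38192) = 6239/19096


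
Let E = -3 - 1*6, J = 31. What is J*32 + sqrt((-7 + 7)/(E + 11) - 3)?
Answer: 992 + I*sqrt(3) ≈ 992.0 + 1.732*I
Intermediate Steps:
E = -9 (E = -3 - 6 = -9)
J*32 + sqrt((-7 + 7)/(E + 11) - 3) = 31*32 + sqrt((-7 + 7)/(-9 + 11) - 3) = 992 + sqrt(0/2 - 3) = 992 + sqrt(0*(1/2) - 3) = 992 + sqrt(0 - 3) = 992 + sqrt(-3) = 992 + I*sqrt(3)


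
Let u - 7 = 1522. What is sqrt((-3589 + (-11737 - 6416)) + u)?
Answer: I*sqrt(20213) ≈ 142.17*I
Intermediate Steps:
u = 1529 (u = 7 + 1522 = 1529)
sqrt((-3589 + (-11737 - 6416)) + u) = sqrt((-3589 + (-11737 - 6416)) + 1529) = sqrt((-3589 - 18153) + 1529) = sqrt(-21742 + 1529) = sqrt(-20213) = I*sqrt(20213)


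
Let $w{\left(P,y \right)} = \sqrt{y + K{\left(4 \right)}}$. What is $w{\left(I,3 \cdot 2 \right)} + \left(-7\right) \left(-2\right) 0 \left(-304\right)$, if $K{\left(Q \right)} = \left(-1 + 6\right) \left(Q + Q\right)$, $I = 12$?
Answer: $\sqrt{46} \approx 6.7823$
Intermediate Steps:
$K{\left(Q \right)} = 10 Q$ ($K{\left(Q \right)} = 5 \cdot 2 Q = 10 Q$)
$w{\left(P,y \right)} = \sqrt{40 + y}$ ($w{\left(P,y \right)} = \sqrt{y + 10 \cdot 4} = \sqrt{y + 40} = \sqrt{40 + y}$)
$w{\left(I,3 \cdot 2 \right)} + \left(-7\right) \left(-2\right) 0 \left(-304\right) = \sqrt{40 + 3 \cdot 2} + \left(-7\right) \left(-2\right) 0 \left(-304\right) = \sqrt{40 + 6} + 14 \cdot 0 \left(-304\right) = \sqrt{46} + 0 \left(-304\right) = \sqrt{46} + 0 = \sqrt{46}$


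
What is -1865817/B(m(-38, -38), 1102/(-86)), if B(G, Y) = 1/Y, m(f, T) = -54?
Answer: 1028065167/43 ≈ 2.3908e+7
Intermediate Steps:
-1865817/B(m(-38, -38), 1102/(-86)) = -1865817*1102/(-86) = -1865817*1102*(-1/86) = -1865817/(1/(-551/43)) = -1865817/(-43/551) = -1865817*(-551/43) = 1028065167/43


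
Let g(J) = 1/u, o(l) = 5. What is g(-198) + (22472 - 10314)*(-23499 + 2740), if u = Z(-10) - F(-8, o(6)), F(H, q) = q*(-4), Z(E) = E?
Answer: -2523879219/10 ≈ -2.5239e+8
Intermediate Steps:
F(H, q) = -4*q
u = 10 (u = -10 - (-4)*5 = -10 - 1*(-20) = -10 + 20 = 10)
g(J) = ⅒ (g(J) = 1/10 = ⅒)
g(-198) + (22472 - 10314)*(-23499 + 2740) = ⅒ + (22472 - 10314)*(-23499 + 2740) = ⅒ + 12158*(-20759) = ⅒ - 252387922 = -2523879219/10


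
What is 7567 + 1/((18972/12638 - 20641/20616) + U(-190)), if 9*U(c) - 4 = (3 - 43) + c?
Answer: 72782520799547/9618463277 ≈ 7567.0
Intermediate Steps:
U(c) = -4 + c/9 (U(c) = 4/9 + ((3 - 43) + c)/9 = 4/9 + (-40 + c)/9 = 4/9 + (-40/9 + c/9) = -4 + c/9)
7567 + 1/((18972/12638 - 20641/20616) + U(-190)) = 7567 + 1/((18972/12638 - 20641/20616) + (-4 + (⅑)*(-190))) = 7567 + 1/((18972*(1/12638) - 20641*1/20616) + (-4 - 190/9)) = 7567 + 1/((9486/6319 - 20641/20616) - 226/9) = 7567 + 1/(65132897/130272504 - 226/9) = 7567 + 1/(-9618463277/390817512) = 7567 - 390817512/9618463277 = 72782520799547/9618463277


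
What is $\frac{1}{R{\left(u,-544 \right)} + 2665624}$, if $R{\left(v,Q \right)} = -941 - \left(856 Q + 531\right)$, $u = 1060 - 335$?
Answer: $\frac{1}{3129816} \approx 3.1951 \cdot 10^{-7}$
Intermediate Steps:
$u = 725$
$R{\left(v,Q \right)} = -1472 - 856 Q$ ($R{\left(v,Q \right)} = -941 - \left(531 + 856 Q\right) = -1472 - 856 Q$)
$\frac{1}{R{\left(u,-544 \right)} + 2665624} = \frac{1}{\left(-1472 - -465664\right) + 2665624} = \frac{1}{\left(-1472 + 465664\right) + 2665624} = \frac{1}{464192 + 2665624} = \frac{1}{3129816}$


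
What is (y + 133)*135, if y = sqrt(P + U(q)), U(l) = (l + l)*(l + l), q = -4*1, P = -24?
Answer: 17955 + 270*sqrt(10) ≈ 18809.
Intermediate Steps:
q = -4
U(l) = 4*l**2 (U(l) = (2*l)*(2*l) = 4*l**2)
y = 2*sqrt(10) (y = sqrt(-24 + 4*(-4)**2) = sqrt(-24 + 4*16) = sqrt(-24 + 64) = sqrt(40) = 2*sqrt(10) ≈ 6.3246)
(y + 133)*135 = (2*sqrt(10) + 133)*135 = (133 + 2*sqrt(10))*135 = 17955 + 270*sqrt(10)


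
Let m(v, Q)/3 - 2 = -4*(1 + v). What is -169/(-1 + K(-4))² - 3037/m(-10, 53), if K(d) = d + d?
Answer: -88421/3078 ≈ -28.727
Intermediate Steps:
K(d) = 2*d
m(v, Q) = -6 - 12*v (m(v, Q) = 6 + 3*(-4*(1 + v)) = 6 + 3*(-4 - 4*v) = 6 + (-12 - 12*v) = -6 - 12*v)
-169/(-1 + K(-4))² - 3037/m(-10, 53) = -169/(-1 + 2*(-4))² - 3037/(-6 - 12*(-10)) = -169/(-1 - 8)² - 3037/(-6 + 120) = -169/((-9)²) - 3037/114 = -169/81 - 3037*1/114 = -169*1/81 - 3037/114 = -169/81 - 3037/114 = -88421/3078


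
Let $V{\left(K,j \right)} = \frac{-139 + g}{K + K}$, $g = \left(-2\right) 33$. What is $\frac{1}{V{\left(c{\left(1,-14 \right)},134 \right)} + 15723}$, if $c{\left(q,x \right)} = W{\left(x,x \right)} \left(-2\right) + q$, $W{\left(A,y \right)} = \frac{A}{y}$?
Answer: $\frac{2}{31651} \approx 6.3189 \cdot 10^{-5}$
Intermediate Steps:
$g = -66$
$c{\left(q,x \right)} = -2 + q$ ($c{\left(q,x \right)} = \frac{x}{x} \left(-2\right) + q = 1 \left(-2\right) + q = -2 + q$)
$V{\left(K,j \right)} = - \frac{205}{2 K}$ ($V{\left(K,j \right)} = \frac{-139 - 66}{K + K} = - \frac{205}{2 K}$)
$\frac{1}{V{\left(c{\left(1,-14 \right)},134 \right)} + 15723} = \frac{1}{- \frac{205}{2 \left(-2 + 1\right)} + 15723} = \frac{1}{- \frac{205}{2 \left(-1\right)} + 15723} = \frac{1}{\left(- \frac{205}{2}\right) \left(-1\right) + 15723} = \frac{1}{\frac{205}{2} + 15723} = \frac{1}{\frac{31651}{2}} = \frac{2}{31651}$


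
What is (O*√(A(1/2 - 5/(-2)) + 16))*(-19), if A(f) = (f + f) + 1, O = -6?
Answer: 114*√23 ≈ 546.72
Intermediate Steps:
A(f) = 1 + 2*f (A(f) = 2*f + 1 = 1 + 2*f)
(O*√(A(1/2 - 5/(-2)) + 16))*(-19) = -6*√((1 + 2*(1/2 - 5/(-2))) + 16)*(-19) = -6*√((1 + 2*(1*(½) - 5*(-½))) + 16)*(-19) = -6*√((1 + 2*(½ + 5/2)) + 16)*(-19) = -6*√((1 + 2*3) + 16)*(-19) = -6*√((1 + 6) + 16)*(-19) = -6*√(7 + 16)*(-19) = -6*√23*(-19) = 114*√23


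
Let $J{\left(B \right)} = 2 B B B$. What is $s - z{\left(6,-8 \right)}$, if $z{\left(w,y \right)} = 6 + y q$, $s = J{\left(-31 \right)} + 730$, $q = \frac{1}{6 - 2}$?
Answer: $-58856$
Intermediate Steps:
$J{\left(B \right)} = 2 B^{3}$ ($J{\left(B \right)} = 2 B^{2} B = 2 B^{3}$)
$q = \frac{1}{4} \approx 0.25$
$s = -58852$ ($s = 2 \left(-31\right)^{3} + 730 = 2 \left(-29791\right) + 730 = -59582 + 730 = -58852$)
$z{\left(w,y \right)} = 6 + \frac{y}{4}$ ($z{\left(w,y \right)} = 6 + y \frac{1}{4} = 6 + \frac{y}{4}$)
$s - z{\left(6,-8 \right)} = -58852 - \left(6 + \frac{1}{4} \left(-8\right)\right) = -58852 - \left(6 - 2\right) = -58852 - 4 = -58856$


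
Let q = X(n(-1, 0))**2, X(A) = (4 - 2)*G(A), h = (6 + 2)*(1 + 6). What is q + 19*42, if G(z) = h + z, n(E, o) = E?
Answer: 12898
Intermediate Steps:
h = 56 (h = 8*7 = 56)
G(z) = 56 + z
X(A) = 112 + 2*A (X(A) = (4 - 2)*(56 + A) = 2*(56 + A) = 112 + 2*A)
q = 12100 (q = (112 + 2*(-1))**2 = (112 - 2)**2 = 110**2 = 12100)
q + 19*42 = 12100 + 19*42 = 12100 + 798 = 12898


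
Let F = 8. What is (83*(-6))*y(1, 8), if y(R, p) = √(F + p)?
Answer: -1992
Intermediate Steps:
y(R, p) = √(8 + p)
(83*(-6))*y(1, 8) = (83*(-6))*√(8 + 8) = -498*√16 = -498*4 = -1992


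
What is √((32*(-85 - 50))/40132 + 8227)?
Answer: √828127943563/10033 ≈ 90.702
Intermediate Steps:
√((32*(-85 - 50))/40132 + 8227) = √((32*(-135))*(1/40132) + 8227) = √(-4320*1/40132 + 8227) = √(-1080/10033 + 8227) = √(82540411/10033) = √828127943563/10033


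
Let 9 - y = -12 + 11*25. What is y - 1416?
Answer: -1670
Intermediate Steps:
y = -254 (y = 9 - (-12 + 11*25) = 9 - (-12 + 275) = 9 - 1*263 = 9 - 263 = -254)
y - 1416 = -254 - 1416 = -1670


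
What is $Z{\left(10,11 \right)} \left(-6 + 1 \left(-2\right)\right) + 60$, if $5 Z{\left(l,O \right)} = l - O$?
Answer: $\frac{308}{5} \approx 61.6$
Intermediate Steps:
$Z{\left(l,O \right)} = - \frac{O}{5} + \frac{l}{5}$ ($Z{\left(l,O \right)} = \frac{l - O}{5} = - \frac{O}{5} + \frac{l}{5}$)
$Z{\left(10,11 \right)} \left(-6 + 1 \left(-2\right)\right) + 60 = \left(\left(- \frac{1}{5}\right) 11 + \frac{1}{5} \cdot 10\right) \left(-6 + 1 \left(-2\right)\right) + 60 = \left(- \frac{11}{5} + 2\right) \left(-6 - 2\right) + 60 = \left(- \frac{1}{5}\right) \left(-8\right) + 60 = \frac{8}{5} + 60 = \frac{308}{5}$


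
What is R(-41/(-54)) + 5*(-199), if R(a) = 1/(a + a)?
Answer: -40768/41 ≈ -994.34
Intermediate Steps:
R(a) = 1/(2*a)
R(-41/(-54)) + 5*(-199) = 1/(2*((-41/(-54)))) + 5*(-199) = 1/(2*((-41*(-1/54)))) - 995 = 1/(2*(41/54)) - 995 = (½)*(54/41) - 995 = 27/41 - 995 = -40768/41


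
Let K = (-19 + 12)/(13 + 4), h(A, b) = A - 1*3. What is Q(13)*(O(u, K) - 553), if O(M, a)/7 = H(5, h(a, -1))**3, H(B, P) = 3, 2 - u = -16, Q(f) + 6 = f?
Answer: -2548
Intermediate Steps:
h(A, b) = -3 + A (h(A, b) = A - 3 = -3 + A)
Q(f) = -6 + f
u = 18 (u = 2 - 1*(-16) = 2 + 16 = 18)
K = -7/17 ≈ -0.41176
O(M, a) = 189 (O(M, a) = 7*3**3 = 7*27 = 189)
Q(13)*(O(u, K) - 553) = (-6 + 13)*(189 - 553) = 7*(-364) = -2548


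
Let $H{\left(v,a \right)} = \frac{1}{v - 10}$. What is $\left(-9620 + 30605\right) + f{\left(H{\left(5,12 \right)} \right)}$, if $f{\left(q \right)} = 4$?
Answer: $20989$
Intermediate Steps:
$H{\left(v,a \right)} = \frac{1}{-10 + v}$
$\left(-9620 + 30605\right) + f{\left(H{\left(5,12 \right)} \right)} = \left(-9620 + 30605\right) + 4 = 20985 + 4 = 20989$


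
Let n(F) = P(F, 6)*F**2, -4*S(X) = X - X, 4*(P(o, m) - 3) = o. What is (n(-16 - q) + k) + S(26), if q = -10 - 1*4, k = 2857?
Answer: 2867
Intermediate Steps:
q = -14 (q = -10 - 4 = -14)
P(o, m) = 3 + o/4
S(X) = 0 (S(X) = -(X - X)/4 = -1/4*0 = 0)
n(F) = F**2*(3 + F/4) (n(F) = (3 + F/4)*F**2 = F**2*(3 + F/4))
(n(-16 - q) + k) + S(26) = ((-16 - 1*(-14))**2*(12 + (-16 - 1*(-14)))/4 + 2857) + 0 = ((-16 + 14)**2*(12 + (-16 + 14))/4 + 2857) + 0 = ((1/4)*(-2)**2*(12 - 2) + 2857) + 0 = ((1/4)*4*10 + 2857) + 0 = (10 + 2857) + 0 = 2867 + 0 = 2867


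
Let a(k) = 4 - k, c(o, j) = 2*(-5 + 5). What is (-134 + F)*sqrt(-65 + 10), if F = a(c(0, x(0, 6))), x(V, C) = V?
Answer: -130*I*sqrt(55) ≈ -964.11*I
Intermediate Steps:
c(o, j) = 0 (c(o, j) = 2*0 = 0)
F = 4 (F = 4 - 1*0 = 4 + 0 = 4)
(-134 + F)*sqrt(-65 + 10) = (-134 + 4)*sqrt(-65 + 10) = -130*I*sqrt(55)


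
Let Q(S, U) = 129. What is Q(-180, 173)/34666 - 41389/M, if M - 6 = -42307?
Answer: 1440247903/1466406466 ≈ 0.98216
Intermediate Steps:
M = -42301 (M = 6 - 42307 = -42301)
Q(-180, 173)/34666 - 41389/M = 129/34666 - 41389/(-42301) = 129*(1/34666) - 41389*(-1/42301) = 129/34666 + 41389/42301 = 1440247903/1466406466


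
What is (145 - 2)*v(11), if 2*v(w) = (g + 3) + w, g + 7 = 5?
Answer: 858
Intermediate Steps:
g = -2 (g = -7 + 5 = -2)
v(w) = ½ + w/2 (v(w) = ((-2 + 3) + w)/2 = (1 + w)/2 = ½ + w/2)
(145 - 2)*v(11) = (145 - 2)*(½ + (½)*11) = 143*(½ + 11/2) = 143*6 = 858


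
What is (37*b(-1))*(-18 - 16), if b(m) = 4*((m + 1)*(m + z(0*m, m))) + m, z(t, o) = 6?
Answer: 1258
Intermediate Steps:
b(m) = m + 4*(1 + m)*(6 + m) (b(m) = 4*((m + 1)*(m + 6)) + m = 4*((1 + m)*(6 + m)) + m = 4*(1 + m)*(6 + m) + m = m + 4*(1 + m)*(6 + m))
(37*b(-1))*(-18 - 16) = (37*(24 + 4*(-1)² + 29*(-1)))*(-18 - 16) = (37*(24 + 4*1 - 29))*(-34) = (37*(24 + 4 - 29))*(-34) = (37*(-1))*(-34) = -37*(-34) = 1258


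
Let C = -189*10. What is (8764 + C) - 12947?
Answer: -6073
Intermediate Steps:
C = -1890
(8764 + C) - 12947 = (8764 - 1890) - 12947 = 6874 - 12947 = -6073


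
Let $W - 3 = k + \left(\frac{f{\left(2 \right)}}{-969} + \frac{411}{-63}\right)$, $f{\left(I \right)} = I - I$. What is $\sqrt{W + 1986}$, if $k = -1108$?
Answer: $\frac{2 \sqrt{96411}}{21} \approx 29.572$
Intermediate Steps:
$f{\left(I \right)} = 0$
$W = - \frac{23342}{21}$ ($W = 3 + \left(-1108 + \left(\frac{0}{-969} + \frac{411}{-63}\right)\right) = 3 + \left(-1108 + \left(0 \left(- \frac{1}{969}\right) + 411 \left(- \frac{1}{63}\right)\right)\right) = 3 + \left(-1108 + \left(0 - \frac{137}{21}\right)\right) = 3 - \frac{23405}{21} = - \frac{23342}{21} \approx -1111.5$)
$\sqrt{W + 1986} = \sqrt{- \frac{23342}{21} + 1986} = \sqrt{\frac{18364}{21}} = \frac{2 \sqrt{96411}}{21}$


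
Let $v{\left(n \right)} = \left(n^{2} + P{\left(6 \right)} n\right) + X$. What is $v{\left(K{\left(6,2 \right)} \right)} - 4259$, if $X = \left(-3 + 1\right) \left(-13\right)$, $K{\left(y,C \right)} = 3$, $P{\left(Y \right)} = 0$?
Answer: $-4224$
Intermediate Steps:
$X = 26$ ($X = \left(-2\right) \left(-13\right) = 26$)
$v{\left(n \right)} = 26 + n^{2}$ ($v{\left(n \right)} = \left(n^{2} + 0 n\right) + 26 = \left(n^{2} + 0\right) + 26 = n^{2} + 26 = 26 + n^{2}$)
$v{\left(K{\left(6,2 \right)} \right)} - 4259 = \left(26 + 3^{2}\right) - 4259 = \left(26 + 9\right) - 4259 = 35 - 4259 = -4224$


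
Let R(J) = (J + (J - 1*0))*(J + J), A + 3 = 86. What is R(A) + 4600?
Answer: 32156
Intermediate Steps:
A = 83 (A = -3 + 86 = 83)
R(J) = 4*J**2 (R(J) = (J + (J + 0))*(2*J) = (J + J)*(2*J) = (2*J)*(2*J) = 4*J**2)
R(A) + 4600 = 4*83**2 + 4600 = 4*6889 + 4600 = 27556 + 4600 = 32156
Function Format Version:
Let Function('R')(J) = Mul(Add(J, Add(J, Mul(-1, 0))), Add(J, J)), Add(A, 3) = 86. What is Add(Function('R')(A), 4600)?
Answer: 32156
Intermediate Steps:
A = 83 (A = Add(-3, 86) = 83)
Function('R')(J) = Mul(4, Pow(J, 2)) (Function('R')(J) = Mul(Add(J, Add(J, 0)), Mul(2, J)) = Mul(Add(J, J), Mul(2, J)) = Mul(Mul(2, J), Mul(2, J)) = Mul(4, Pow(J, 2)))
Add(Function('R')(A), 4600) = Add(Mul(4, Pow(83, 2)), 4600) = Add(Mul(4, 6889), 4600) = Add(27556, 4600) = 32156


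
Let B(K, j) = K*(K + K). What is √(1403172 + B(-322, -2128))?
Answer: 2*√402635 ≈ 1269.1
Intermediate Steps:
B(K, j) = 2*K² (B(K, j) = K*(2*K) = 2*K²)
√(1403172 + B(-322, -2128)) = √(1403172 + 2*(-322)²) = √(1403172 + 2*103684) = √(1403172 + 207368) = √1610540 = 2*√402635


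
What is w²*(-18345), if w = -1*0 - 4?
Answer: -293520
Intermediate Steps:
w = -4 (w = 0 - 4 = -4)
w²*(-18345) = (-4)²*(-18345) = 16*(-18345) = -293520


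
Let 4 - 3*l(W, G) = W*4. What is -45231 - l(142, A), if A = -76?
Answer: -45043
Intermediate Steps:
l(W, G) = 4/3 - 4*W/3 (l(W, G) = 4/3 - W*4/3 = 4/3 - 4*W/3)
-45231 - l(142, A) = -45231 - (4/3 - 4/3*142) = -45231 - (4/3 - 568/3) = -45231 - 1*(-188) = -45231 + 188 = -45043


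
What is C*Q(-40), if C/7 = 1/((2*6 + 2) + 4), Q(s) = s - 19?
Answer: -413/18 ≈ -22.944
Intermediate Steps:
Q(s) = -19 + s
C = 7/18 (C = 7/((2*6 + 2) + 4) = 7/((12 + 2) + 4) = 7/(14 + 4) = 7/18 ≈ 0.38889)
C*Q(-40) = 7*(-19 - 40)/18 = (7/18)*(-59) = -413/18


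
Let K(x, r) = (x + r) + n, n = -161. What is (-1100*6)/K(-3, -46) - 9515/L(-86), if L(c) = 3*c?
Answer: 123365/1806 ≈ 68.308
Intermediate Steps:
K(x, r) = -161 + r + x (K(x, r) = (x + r) - 161 = (r + x) - 161 = -161 + r + x)
(-1100*6)/K(-3, -46) - 9515/L(-86) = (-1100*6)/(-161 - 46 - 3) - 9515/(3*(-86)) = -6600/(-210) - 9515/(-258) = -6600*(-1/210) - 9515*(-1/258) = 220/7 + 9515/258 = 123365/1806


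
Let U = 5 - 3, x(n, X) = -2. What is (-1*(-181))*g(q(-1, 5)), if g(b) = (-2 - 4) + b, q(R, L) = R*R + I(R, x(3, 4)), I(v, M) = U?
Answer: -543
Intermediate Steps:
U = 2
I(v, M) = 2
q(R, L) = 2 + R² (q(R, L) = R*R + 2 = R² + 2 = 2 + R²)
g(b) = -6 + b
(-1*(-181))*g(q(-1, 5)) = (-1*(-181))*(-6 + (2 + (-1)²)) = 181*(-6 + (2 + 1)) = 181*(-6 + 3) = 181*(-3) = -543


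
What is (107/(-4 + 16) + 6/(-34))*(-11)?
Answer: -19613/204 ≈ -96.142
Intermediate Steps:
(107/(-4 + 16) + 6/(-34))*(-11) = (107/12 + 6*(-1/34))*(-11) = (107*(1/12) - 3/17)*(-11) = (107/12 - 3/17)*(-11) = (1783/204)*(-11) = -19613/204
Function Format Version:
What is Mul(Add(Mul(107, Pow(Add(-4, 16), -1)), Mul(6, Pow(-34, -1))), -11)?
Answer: Rational(-19613, 204) ≈ -96.142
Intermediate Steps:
Mul(Add(Mul(107, Pow(Add(-4, 16), -1)), Mul(6, Pow(-34, -1))), -11) = Mul(Add(Mul(107, Pow(12, -1)), Mul(6, Rational(-1, 34))), -11) = Mul(Add(Mul(107, Rational(1, 12)), Rational(-3, 17)), -11) = Mul(Add(Rational(107, 12), Rational(-3, 17)), -11) = Mul(Rational(1783, 204), -11) = Rational(-19613, 204)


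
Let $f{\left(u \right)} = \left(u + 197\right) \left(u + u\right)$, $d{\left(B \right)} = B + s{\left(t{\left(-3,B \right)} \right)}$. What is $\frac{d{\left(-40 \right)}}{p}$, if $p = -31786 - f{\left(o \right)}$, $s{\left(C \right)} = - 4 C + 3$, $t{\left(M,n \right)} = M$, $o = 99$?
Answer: $\frac{25}{90394} \approx 0.00027657$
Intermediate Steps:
$s{\left(C \right)} = 3 - 4 C$
$d{\left(B \right)} = 15 + B$ ($d{\left(B \right)} = B + \left(3 - -12\right) = B + \left(3 + 12\right) = B + 15 = 15 + B$)
$f{\left(u \right)} = 2 u \left(197 + u\right)$ ($f{\left(u \right)} = \left(197 + u\right) 2 u = 2 u \left(197 + u\right)$)
$p = -90394$ ($p = -31786 - 2 \cdot 99 \left(197 + 99\right) = -31786 - 2 \cdot 99 \cdot 296 = -31786 - 58608 = -90394$)
$\frac{d{\left(-40 \right)}}{p} = \frac{15 - 40}{-90394} = \left(-25\right) \left(- \frac{1}{90394}\right) = \frac{25}{90394}$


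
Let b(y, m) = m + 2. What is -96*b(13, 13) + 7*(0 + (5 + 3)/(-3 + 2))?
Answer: -1496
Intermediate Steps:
b(y, m) = 2 + m
-96*b(13, 13) + 7*(0 + (5 + 3)/(-3 + 2)) = -96*(2 + 13) + 7*(0 + (5 + 3)/(-3 + 2)) = -96*15 + 7*(0 + 8/(-1)) = -1440 + 7*(0 + 8*(-1)) = -1440 + 7*(0 - 8) = -1440 + 7*(-8) = -1440 - 56 = -1496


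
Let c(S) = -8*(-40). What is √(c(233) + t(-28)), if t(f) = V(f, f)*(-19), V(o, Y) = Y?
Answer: 2*√213 ≈ 29.189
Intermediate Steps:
c(S) = 320
t(f) = -19*f (t(f) = f*(-19) = -19*f)
√(c(233) + t(-28)) = √(320 - 19*(-28)) = √(320 + 532) = √852 = 2*√213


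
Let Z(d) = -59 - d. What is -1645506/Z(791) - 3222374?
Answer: -1368686197/425 ≈ -3.2204e+6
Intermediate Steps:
-1645506/Z(791) - 3222374 = -1645506/(-59 - 1*791) - 3222374 = -1645506/(-59 - 791) - 3222374 = -1645506/(-850) - 3222374 = -1645506*(-1/850) - 3222374 = 822753/425 - 3222374 = -1368686197/425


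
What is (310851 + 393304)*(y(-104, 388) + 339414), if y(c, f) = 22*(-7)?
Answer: 238891625300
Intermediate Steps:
y(c, f) = -154
(310851 + 393304)*(y(-104, 388) + 339414) = (310851 + 393304)*(-154 + 339414) = 704155*339260 = 238891625300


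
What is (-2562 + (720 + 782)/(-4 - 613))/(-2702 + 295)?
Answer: 1582256/1485119 ≈ 1.0654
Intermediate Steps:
(-2562 + (720 + 782)/(-4 - 613))/(-2702 + 295) = (-2562 + 1502/(-617))/(-2407) = (-2562 + 1502*(-1/617))*(-1/2407) = (-2562 - 1502/617)*(-1/2407) = -1582256/617*(-1/2407) = 1582256/1485119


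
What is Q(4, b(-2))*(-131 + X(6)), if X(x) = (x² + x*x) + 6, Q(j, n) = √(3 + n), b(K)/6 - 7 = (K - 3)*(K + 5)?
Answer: -159*I*√5 ≈ -355.53*I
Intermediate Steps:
b(K) = 42 + 6*(-3 + K)*(5 + K) (b(K) = 42 + 6*((K - 3)*(K + 5)) = 42 + 6*((-3 + K)*(5 + K)) = 42 + 6*(-3 + K)*(5 + K))
X(x) = 6 + 2*x² (X(x) = (x² + x²) + 6 = 2*x² + 6 = 6 + 2*x²)
Q(4, b(-2))*(-131 + X(6)) = √(3 + (-48 + 6*(-2)² + 12*(-2)))*(-131 + (6 + 2*6²)) = √(3 + (-48 + 6*4 - 24))*(-131 + (6 + 2*36)) = √(3 + (-48 + 24 - 24))*(-131 + (6 + 72)) = √(3 - 48)*(-131 + 78) = √(-45)*(-53) = (3*I*√5)*(-53) = -159*I*√5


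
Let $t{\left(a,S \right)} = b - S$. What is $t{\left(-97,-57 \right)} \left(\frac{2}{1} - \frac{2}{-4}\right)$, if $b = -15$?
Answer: $105$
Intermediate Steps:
$t{\left(a,S \right)} = -15 - S$
$t{\left(-97,-57 \right)} \left(\frac{2}{1} - \frac{2}{-4}\right) = \left(-15 - -57\right) \left(\frac{2}{1} - \frac{2}{-4}\right) = \left(-15 + 57\right) \left(2 \cdot 1 - - \frac{1}{2}\right) = 42 \left(2 + \frac{1}{2}\right) = 42 \cdot \frac{5}{2} = 105$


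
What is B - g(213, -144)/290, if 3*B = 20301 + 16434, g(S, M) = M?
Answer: 1775597/145 ≈ 12246.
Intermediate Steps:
B = 12245 (B = (20301 + 16434)/3 = (⅓)*36735 = 12245)
B - g(213, -144)/290 = 12245 - (-144)/290 = 12245 - 1*(-72/145) = 12245 + 72/145 = 1775597/145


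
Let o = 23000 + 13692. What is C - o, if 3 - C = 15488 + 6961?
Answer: -59138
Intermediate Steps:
o = 36692
C = -22446 (C = 3 - (15488 + 6961) = 3 - 1*22449 = 3 - 22449 = -22446)
C - o = -22446 - 1*36692 = -22446 - 36692 = -59138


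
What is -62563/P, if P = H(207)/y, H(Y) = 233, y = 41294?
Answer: -2583476522/233 ≈ -1.1088e+7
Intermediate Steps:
P = 233/41294 ≈ 0.0056425
-62563/P = -62563/233/41294 = -62563*41294/233 = -2583476522/233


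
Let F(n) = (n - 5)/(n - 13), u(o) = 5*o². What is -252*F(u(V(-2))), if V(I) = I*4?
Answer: -79380/307 ≈ -258.57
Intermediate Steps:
V(I) = 4*I
F(n) = (-5 + n)/(-13 + n)
-252*F(u(V(-2))) = -252*(-5 + 5*(4*(-2))²)/(-13 + 5*(4*(-2))²) = -252*(-5 + 5*(-8)²)/(-13 + 5*(-8)²) = -252*(-5 + 5*64)/(-13 + 5*64) = -252*(-5 + 320)/(-13 + 320) = -252*315/307 = -79380/307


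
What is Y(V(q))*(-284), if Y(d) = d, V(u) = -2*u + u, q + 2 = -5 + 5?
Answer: -568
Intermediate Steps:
q = -2 (q = -2 + (-5 + 5) = -2 + 0 = -2)
V(u) = -u
Y(V(q))*(-284) = -1*(-2)*(-284) = 2*(-284) = -568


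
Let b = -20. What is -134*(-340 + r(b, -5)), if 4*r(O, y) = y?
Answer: 91455/2 ≈ 45728.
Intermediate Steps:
r(O, y) = y/4
-134*(-340 + r(b, -5)) = -134*(-340 + (1/4)*(-5)) = -134*(-340 - 5/4) = -134*(-1365/4) = 91455/2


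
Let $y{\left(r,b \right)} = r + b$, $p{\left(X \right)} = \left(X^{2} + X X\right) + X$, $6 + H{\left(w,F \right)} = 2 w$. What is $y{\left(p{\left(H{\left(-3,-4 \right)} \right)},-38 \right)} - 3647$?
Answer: $-3409$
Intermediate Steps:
$H{\left(w,F \right)} = -6 + 2 w$
$p{\left(X \right)} = X + 2 X^{2}$ ($p{\left(X \right)} = \left(X^{2} + X^{2}\right) + X = 2 X^{2} + X = X + 2 X^{2}$)
$y{\left(r,b \right)} = b + r$
$y{\left(p{\left(H{\left(-3,-4 \right)} \right)},-38 \right)} - 3647 = \left(-38 + \left(-6 + 2 \left(-3\right)\right) \left(1 + 2 \left(-6 + 2 \left(-3\right)\right)\right)\right) - 3647 = \left(-38 + \left(-6 - 6\right) \left(1 + 2 \left(-6 - 6\right)\right)\right) - 3647 = \left(-38 - 12 \left(1 + 2 \left(-12\right)\right)\right) - 3647 = \left(-38 - 12 \left(1 - 24\right)\right) - 3647 = \left(-38 - -276\right) - 3647 = \left(-38 + 276\right) - 3647 = 238 - 3647 = -3409$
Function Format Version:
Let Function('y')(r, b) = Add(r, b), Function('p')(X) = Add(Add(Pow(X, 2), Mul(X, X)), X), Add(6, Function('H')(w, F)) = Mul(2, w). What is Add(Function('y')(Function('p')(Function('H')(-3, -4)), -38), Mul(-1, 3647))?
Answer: -3409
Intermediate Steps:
Function('H')(w, F) = Add(-6, Mul(2, w))
Function('p')(X) = Add(X, Mul(2, Pow(X, 2))) (Function('p')(X) = Add(Add(Pow(X, 2), Pow(X, 2)), X) = Add(Mul(2, Pow(X, 2)), X) = Add(X, Mul(2, Pow(X, 2))))
Function('y')(r, b) = Add(b, r)
Add(Function('y')(Function('p')(Function('H')(-3, -4)), -38), Mul(-1, 3647)) = Add(Add(-38, Mul(Add(-6, Mul(2, -3)), Add(1, Mul(2, Add(-6, Mul(2, -3)))))), Mul(-1, 3647)) = Add(Add(-38, Mul(Add(-6, -6), Add(1, Mul(2, Add(-6, -6))))), -3647) = Add(Add(-38, Mul(-12, Add(1, Mul(2, -12)))), -3647) = Add(Add(-38, Mul(-12, Add(1, -24))), -3647) = Add(Add(-38, Mul(-12, -23)), -3647) = Add(Add(-38, 276), -3647) = Add(238, -3647) = -3409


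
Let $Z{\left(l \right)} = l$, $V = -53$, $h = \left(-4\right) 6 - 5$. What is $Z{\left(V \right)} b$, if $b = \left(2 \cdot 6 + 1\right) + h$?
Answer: $848$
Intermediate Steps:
$h = -29$ ($h = -24 - 5 = -29$)
$b = -16$ ($b = \left(2 \cdot 6 + 1\right) - 29 = \left(12 + 1\right) - 29 = 13 - 29 = -16$)
$Z{\left(V \right)} b = \left(-53\right) \left(-16\right) = 848$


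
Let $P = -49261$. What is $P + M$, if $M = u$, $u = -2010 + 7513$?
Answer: $-43758$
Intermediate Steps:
$u = 5503$
$M = 5503$
$P + M = -49261 + 5503 = -43758$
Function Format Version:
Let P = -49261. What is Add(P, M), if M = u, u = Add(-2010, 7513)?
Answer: -43758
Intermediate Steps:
u = 5503
M = 5503
Add(P, M) = Add(-49261, 5503) = -43758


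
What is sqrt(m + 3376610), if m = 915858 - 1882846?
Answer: sqrt(2409622) ≈ 1552.3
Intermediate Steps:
m = -966988
sqrt(m + 3376610) = sqrt(-966988 + 3376610) = sqrt(2409622)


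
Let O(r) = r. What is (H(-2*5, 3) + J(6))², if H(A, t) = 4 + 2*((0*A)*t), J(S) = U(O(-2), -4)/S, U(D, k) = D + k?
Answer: 9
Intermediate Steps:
J(S) = -6/S (J(S) = (-2 - 4)/S = -6/S)
H(A, t) = 4 (H(A, t) = 4 + 2*(0*t) = 4 + 2*0 = 4 + 0 = 4)
(H(-2*5, 3) + J(6))² = (4 - 6/6)² = (4 - 6*⅙)² = (4 - 1)² = 3² = 9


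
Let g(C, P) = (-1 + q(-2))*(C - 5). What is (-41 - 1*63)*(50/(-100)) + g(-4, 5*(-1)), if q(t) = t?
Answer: 79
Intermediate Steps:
g(C, P) = 15 - 3*C (g(C, P) = (-1 - 2)*(C - 5) = -3*(-5 + C) = 15 - 3*C)
(-41 - 1*63)*(50/(-100)) + g(-4, 5*(-1)) = (-41 - 1*63)*(50/(-100)) + (15 - 3*(-4)) = (-41 - 63)*(50*(-1/100)) + (15 + 12) = -104*(-1/2) + 27 = 52 + 27 = 79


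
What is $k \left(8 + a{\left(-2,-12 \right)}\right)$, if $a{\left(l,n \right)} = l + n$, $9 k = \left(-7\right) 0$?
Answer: $0$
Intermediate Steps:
$k = 0$ ($k = \frac{\left(-7\right) 0}{9} = \frac{1}{9} \cdot 0 = 0$)
$k \left(8 + a{\left(-2,-12 \right)}\right) = 0 \left(8 - 14\right) = 0 \left(-6\right) = 0$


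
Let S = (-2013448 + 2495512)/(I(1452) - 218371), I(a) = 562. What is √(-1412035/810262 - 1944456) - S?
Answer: 160688/72603 + I*√1276584164098180834/810262 ≈ 2.2132 + 1394.4*I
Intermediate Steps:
S = -160688/72603 (S = (-2013448 + 2495512)/(562 - 218371) = 482064/(-217809) = 482064*(-1/217809) = -160688/72603 ≈ -2.2132)
√(-1412035/810262 - 1944456) - S = √(-1412035/810262 - 1944456) - 1*(-160688/72603) = √(-1412035*1/810262 - 1944456) + 160688/72603 = √(-1412035/810262 - 1944456) + 160688/72603 = √(-1575520219507/810262) + 160688/72603 = I*√1276584164098180834/810262 + 160688/72603 = 160688/72603 + I*√1276584164098180834/810262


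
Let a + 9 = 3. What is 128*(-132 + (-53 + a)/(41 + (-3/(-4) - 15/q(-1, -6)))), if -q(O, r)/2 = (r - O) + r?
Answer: -30863360/1807 ≈ -17080.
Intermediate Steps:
q(O, r) = -4*r + 2*O (q(O, r) = -2*((r - O) + r) = -2*(-O + 2*r) = -4*r + 2*O)
a = -6 (a = -9 + 3 = -6)
128*(-132 + (-53 + a)/(41 + (-3/(-4) - 15/q(-1, -6)))) = 128*(-132 + (-53 - 6)/(41 + (-3/(-4) - 15/(-4*(-6) + 2*(-1))))) = 128*(-132 - 59/(41 + (-3*(-¼) - 15/(24 - 2)))) = 128*(-132 - 59/(41 + (¾ - 15/22))) = 128*(-132 - 59/(41 + 3/44)) = 128*(-132 - 59/1807/44) = 128*(-132 - 59*44/1807) = 128*(-132 - 2596/1807) = 128*(-241120/1807) = -30863360/1807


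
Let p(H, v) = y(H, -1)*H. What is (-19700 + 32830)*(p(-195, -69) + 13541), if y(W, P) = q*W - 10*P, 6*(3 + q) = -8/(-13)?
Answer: -1294407920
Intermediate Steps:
q = -113/39 (q = -3 + (-8/(-13))/6 = -3 + (-8*(-1/13))/6 = -3 + (⅙)*(8/13) = -3 + 4/39 = -113/39 ≈ -2.8974)
y(W, P) = -10*P - 113*W/39 (y(W, P) = -113*W/39 - 10*P = -10*P - 113*W/39)
p(H, v) = H*(10 - 113*H/39) (p(H, v) = (-10*(-1) - 113*H/39)*H = (10 - 113*H/39)*H = H*(10 - 113*H/39))
(-19700 + 32830)*(p(-195, -69) + 13541) = (-19700 + 32830)*((1/39)*(-195)*(390 - 113*(-195)) + 13541) = 13130*((1/39)*(-195)*(390 + 22035) + 13541) = 13130*((1/39)*(-195)*22425 + 13541) = 13130*(-112125 + 13541) = 13130*(-98584) = -1294407920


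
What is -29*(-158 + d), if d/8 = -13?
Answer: 7598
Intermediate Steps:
d = -104 (d = 8*(-13) = -104)
-29*(-158 + d) = -29*(-158 - 104) = -29*(-262) = 7598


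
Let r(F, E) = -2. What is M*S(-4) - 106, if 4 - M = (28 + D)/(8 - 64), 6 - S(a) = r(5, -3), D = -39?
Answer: -529/7 ≈ -75.571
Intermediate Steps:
S(a) = 8 (S(a) = 6 - 1*(-2) = 6 + 2 = 8)
M = 213/56 (M = 4 - (28 - 39)/(8 - 64) = 4 - (-11)/(-56) = 4 - (-11)*(-1)/56 = 4 - 1*11/56 = 4 - 11/56 = 213/56 ≈ 3.8036)
M*S(-4) - 106 = (213/56)*8 - 106 = 213/7 - 106 = -529/7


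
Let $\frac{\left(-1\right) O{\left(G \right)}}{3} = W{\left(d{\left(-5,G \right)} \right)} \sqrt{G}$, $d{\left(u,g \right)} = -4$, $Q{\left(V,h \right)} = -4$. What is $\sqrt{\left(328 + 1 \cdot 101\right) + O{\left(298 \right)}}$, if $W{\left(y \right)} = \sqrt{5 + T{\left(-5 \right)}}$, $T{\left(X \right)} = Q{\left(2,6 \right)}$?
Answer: $\sqrt{429 - 3 \sqrt{298}} \approx 19.422$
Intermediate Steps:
$T{\left(X \right)} = -4$
$W{\left(y \right)} = 1$ ($W{\left(y \right)} = \sqrt{5 - 4} = \sqrt{1} = 1$)
$O{\left(G \right)} = - 3 \sqrt{G}$ ($O{\left(G \right)} = - 3 \cdot 1 \sqrt{G} = - 3 \sqrt{G}$)
$\sqrt{\left(328 + 1 \cdot 101\right) + O{\left(298 \right)}} = \sqrt{\left(328 + 1 \cdot 101\right) - 3 \sqrt{298}} = \sqrt{\left(328 + 101\right) - 3 \sqrt{298}} = \sqrt{429 - 3 \sqrt{298}}$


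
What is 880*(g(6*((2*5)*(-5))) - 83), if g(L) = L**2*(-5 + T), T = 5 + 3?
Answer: 237526960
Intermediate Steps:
T = 8
g(L) = 3*L**2 (g(L) = L**2*(-5 + 8) = L**2*3 = 3*L**2)
880*(g(6*((2*5)*(-5))) - 83) = 880*(3*(6*((2*5)*(-5)))**2 - 83) = 880*(3*(6*(10*(-5)))**2 - 83) = 880*(3*(6*(-50))**2 - 83) = 880*(3*(-300)**2 - 83) = 880*(3*90000 - 83) = 880*(270000 - 83) = 880*269917 = 237526960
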